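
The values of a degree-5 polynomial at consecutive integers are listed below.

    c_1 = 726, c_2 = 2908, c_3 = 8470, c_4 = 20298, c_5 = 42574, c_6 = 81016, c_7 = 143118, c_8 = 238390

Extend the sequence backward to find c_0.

94

D1: 2182, 5562, 11828, 22276, 38442, 62102, 95272
D2: 3380, 6266, 10448, 16166, 23660, 33170
D3: 2886, 4182, 5718, 7494, 9510
D4: 1296, 1536, 1776, 2016
D5: 240, 240, 240
The fifth differences are constant at 240.
Work back: 1296 − 240 = 1056;  2886 − 1056 = 1830;  3380 − 1830 = 1550;  2182 − 1550 = 632;  726 − 632 = 94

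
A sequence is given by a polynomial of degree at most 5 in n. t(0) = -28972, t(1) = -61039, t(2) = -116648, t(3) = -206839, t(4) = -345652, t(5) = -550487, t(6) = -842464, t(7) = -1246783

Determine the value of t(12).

Δ: -32067 , -55609 , -90191 , -138813 , -204835 , -291977 , -404319
Δ²: -23542 , -34582 , -48622 , -66022 , -87142 , -112342
Δ³: -11040 , -14040 , -17400 , -21120 , -25200
Δ⁴: -3000 , -3360 , -3720 , -4080
Δ⁵: -360 , -360 , -360
The fifth differences are constant (-360).
-4080 − 360 = -4440;  -25200 − 4440 = -29640;  -112342 − 29640 = -141982;  -404319 − 141982 = -546301;  -1246783 − 546301 = -1793084
-4440 − 360 = -4800;  -29640 − 4800 = -34440;  -141982 − 34440 = -176422;  -546301 − 176422 = -722723;  -1793084 − 722723 = -2515807
-4800 − 360 = -5160;  -34440 − 5160 = -39600;  -176422 − 39600 = -216022;  -722723 − 216022 = -938745;  -2515807 − 938745 = -3454552
-5160 − 360 = -5520;  -39600 − 5520 = -45120;  -216022 − 45120 = -261142;  -938745 − 261142 = -1199887;  -3454552 − 1199887 = -4654439
-5520 − 360 = -5880;  -45120 − 5880 = -51000;  -261142 − 51000 = -312142;  -1199887 − 312142 = -1512029;  -4654439 − 1512029 = -6166468

-6166468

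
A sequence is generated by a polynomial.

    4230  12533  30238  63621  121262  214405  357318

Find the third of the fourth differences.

3024

First differences: 8303, 17705, 33383, 57641, 93143, 142913
Second differences: 9402, 15678, 24258, 35502, 49770
Third differences: 6276, 8580, 11244, 14268
Fourth differences: 2304, 2664, 3024
Fifth differences: 360, 360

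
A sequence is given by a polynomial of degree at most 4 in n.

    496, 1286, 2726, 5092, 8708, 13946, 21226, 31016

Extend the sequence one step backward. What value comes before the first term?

128

790, 1440, 2366, 3616, 5238, 7280, 9790
650, 926, 1250, 1622, 2042, 2510
276, 324, 372, 420, 468
48, 48, 48, 48
The fourth differences are constant at 48.
Work back: 276 − 48 = 228;  650 − 228 = 422;  790 − 422 = 368;  496 − 368 = 128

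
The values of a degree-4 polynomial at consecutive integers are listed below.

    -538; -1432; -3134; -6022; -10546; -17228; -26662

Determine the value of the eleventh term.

-894, -1702, -2888, -4524, -6682, -9434
-808, -1186, -1636, -2158, -2752
-378, -450, -522, -594
-72, -72, -72
The fourth differences are constant (-72).
-594 − 72 = -666;  -2752 − 666 = -3418;  -9434 − 3418 = -12852;  -26662 − 12852 = -39514
-666 − 72 = -738;  -3418 − 738 = -4156;  -12852 − 4156 = -17008;  -39514 − 17008 = -56522
-738 − 72 = -810;  -4156 − 810 = -4966;  -17008 − 4966 = -21974;  -56522 − 21974 = -78496
-810 − 72 = -882;  -4966 − 882 = -5848;  -21974 − 5848 = -27822;  -78496 − 27822 = -106318

-106318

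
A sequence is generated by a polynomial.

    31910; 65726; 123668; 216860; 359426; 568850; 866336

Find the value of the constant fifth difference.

360

Δ: 33816, 57942, 93192, 142566, 209424, 297486
Δ²: 24126, 35250, 49374, 66858, 88062
Δ³: 11124, 14124, 17484, 21204
Δ⁴: 3000, 3360, 3720
Δ⁵: 360, 360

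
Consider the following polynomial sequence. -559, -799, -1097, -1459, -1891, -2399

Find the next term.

-2989

-240, -298, -362, -432, -508
-58, -64, -70, -76
-6, -6, -6
Third differences constant at -6.
-76 − 6 = -82;  -508 − 82 = -590;  -2399 − 590 = -2989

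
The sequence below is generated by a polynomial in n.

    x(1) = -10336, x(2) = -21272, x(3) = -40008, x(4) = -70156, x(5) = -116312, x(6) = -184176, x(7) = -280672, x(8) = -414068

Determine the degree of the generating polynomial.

5

-10936, -18736, -30148, -46156, -67864, -96496, -133396
-7800, -11412, -16008, -21708, -28632, -36900
-3612, -4596, -5700, -6924, -8268
-984, -1104, -1224, -1344
-120, -120, -120
The fifth differences are constant, so the polynomial has degree 5.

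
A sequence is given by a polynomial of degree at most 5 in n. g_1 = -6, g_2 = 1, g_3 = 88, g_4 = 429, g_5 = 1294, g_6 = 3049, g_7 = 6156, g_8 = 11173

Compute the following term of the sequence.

18754

D1: 7 , 87 , 341 , 865 , 1755 , 3107 , 5017
D2: 80 , 254 , 524 , 890 , 1352 , 1910
D3: 174 , 270 , 366 , 462 , 558
D4: 96 , 96 , 96 , 96
The fourth differences are constant (96).
558 + 96 = 654;  1910 + 654 = 2564;  5017 + 2564 = 7581;  11173 + 7581 = 18754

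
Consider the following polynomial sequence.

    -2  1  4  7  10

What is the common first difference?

3

First differences: 3, 3, 3, 3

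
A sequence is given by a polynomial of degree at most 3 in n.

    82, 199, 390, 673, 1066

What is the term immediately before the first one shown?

21

Δ: 117  191  283  393
Δ²: 74  92  110
Δ³: 18  18
The third differences are constant at 18.
Work back: 74 − 18 = 56;  117 − 56 = 61;  82 − 61 = 21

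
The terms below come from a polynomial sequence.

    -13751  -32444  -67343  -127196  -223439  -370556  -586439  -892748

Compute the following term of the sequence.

Δ: -18693 , -34899 , -59853 , -96243 , -147117 , -215883 , -306309
Δ²: -16206 , -24954 , -36390 , -50874 , -68766 , -90426
Δ³: -8748 , -11436 , -14484 , -17892 , -21660
Δ⁴: -2688 , -3048 , -3408 , -3768
Δ⁵: -360 , -360 , -360
Fifth differences constant at -360.
-3768 − 360 = -4128;  -21660 − 4128 = -25788;  -90426 − 25788 = -116214;  -306309 − 116214 = -422523;  -892748 − 422523 = -1315271

-1315271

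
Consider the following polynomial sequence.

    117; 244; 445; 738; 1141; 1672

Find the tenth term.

127 , 201 , 293 , 403 , 531
74 , 92 , 110 , 128
18 , 18 , 18
The third differences are constant (18).
128 + 18 = 146;  531 + 146 = 677;  1672 + 677 = 2349
146 + 18 = 164;  677 + 164 = 841;  2349 + 841 = 3190
164 + 18 = 182;  841 + 182 = 1023;  3190 + 1023 = 4213
182 + 18 = 200;  1023 + 200 = 1223;  4213 + 1223 = 5436

5436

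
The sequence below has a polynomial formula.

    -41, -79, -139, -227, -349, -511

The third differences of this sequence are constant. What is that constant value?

-6

First differences: -38, -60, -88, -122, -162
Second differences: -22, -28, -34, -40
Third differences: -6, -6, -6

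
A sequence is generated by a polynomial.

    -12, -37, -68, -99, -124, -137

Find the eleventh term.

188

-25  -31  -31  -25  -13
-6  0  6  12
6  6  6
Third differences constant at 6.
12 + 6 = 18;  -13 + 18 = 5;  -137 + 5 = -132
18 + 6 = 24;  5 + 24 = 29;  -132 + 29 = -103
24 + 6 = 30;  29 + 30 = 59;  -103 + 59 = -44
30 + 6 = 36;  59 + 36 = 95;  -44 + 95 = 51
36 + 6 = 42;  95 + 42 = 137;  51 + 137 = 188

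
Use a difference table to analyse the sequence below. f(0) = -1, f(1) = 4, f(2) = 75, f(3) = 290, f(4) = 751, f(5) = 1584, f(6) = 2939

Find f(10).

17419

D1: 5 , 71 , 215 , 461 , 833 , 1355
D2: 66 , 144 , 246 , 372 , 522
D3: 78 , 102 , 126 , 150
D4: 24 , 24 , 24
The fourth differences are constant (24).
150 + 24 = 174;  522 + 174 = 696;  1355 + 696 = 2051;  2939 + 2051 = 4990
174 + 24 = 198;  696 + 198 = 894;  2051 + 894 = 2945;  4990 + 2945 = 7935
198 + 24 = 222;  894 + 222 = 1116;  2945 + 1116 = 4061;  7935 + 4061 = 11996
222 + 24 = 246;  1116 + 246 = 1362;  4061 + 1362 = 5423;  11996 + 5423 = 17419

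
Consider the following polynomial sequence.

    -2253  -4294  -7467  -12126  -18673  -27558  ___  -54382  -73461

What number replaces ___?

-39279

Using the first 6 terms:
D1: -2041, -3173, -4659, -6547, -8885
D2: -1132, -1486, -1888, -2338
D3: -354, -402, -450
D4: -48, -48
Constant fourth difference = -48.
Extend forward: -450 − 48 = -498;  -2338 − 498 = -2836;  -8885 − 2836 = -11721;  -27558 − 11721 = -39279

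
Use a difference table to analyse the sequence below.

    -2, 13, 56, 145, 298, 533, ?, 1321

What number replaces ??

868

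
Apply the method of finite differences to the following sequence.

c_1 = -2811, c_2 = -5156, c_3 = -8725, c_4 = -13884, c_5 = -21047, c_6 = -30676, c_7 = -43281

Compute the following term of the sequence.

-59420

Δ: -2345, -3569, -5159, -7163, -9629, -12605
Δ²: -1224, -1590, -2004, -2466, -2976
Δ³: -366, -414, -462, -510
Δ⁴: -48, -48, -48
Constant fourth difference = -48, so extend:
-510 − 48 = -558;  -2976 − 558 = -3534;  -12605 − 3534 = -16139;  -43281 − 16139 = -59420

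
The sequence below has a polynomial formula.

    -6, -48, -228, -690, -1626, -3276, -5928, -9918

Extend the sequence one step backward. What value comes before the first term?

D1: -42, -180, -462, -936, -1650, -2652, -3990
D2: -138, -282, -474, -714, -1002, -1338
D3: -144, -192, -240, -288, -336
D4: -48, -48, -48, -48
The fourth differences are constant at -48.
Work back: -144 + 48 = -96;  -138 + 96 = -42;  -42 + 42 = 0;  -6 + 0 = -6

-6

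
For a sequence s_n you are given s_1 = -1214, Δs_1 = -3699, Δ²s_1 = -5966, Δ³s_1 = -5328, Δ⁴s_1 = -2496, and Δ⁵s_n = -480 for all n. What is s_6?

-145609

Build the table forward from the leading diagonal:
D5: -480  -480  -480  -480  -480  -480
D4: -2496  -2976  -3456  -3936  -4416  -4896
D3: -5328  -7824  -10800  -14256  -18192  -22608
D2: -5966  -11294  -19118  -29918  -44174  -62366
D1: -3699  -9665  -20959  -40077  -69995  -114169
s: -1214  -4913  -14578  -35537  -75614  -145609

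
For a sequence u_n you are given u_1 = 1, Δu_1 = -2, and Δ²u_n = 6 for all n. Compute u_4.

13

Build the table forward from the leading diagonal:
D2: 6, 6, 6, 6
D1: -2, 4, 10, 16
u: 1, -1, 3, 13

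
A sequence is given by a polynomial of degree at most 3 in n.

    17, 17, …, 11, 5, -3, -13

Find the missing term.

Using the last 4 terms:
Δ: -6, -8, -10
Δ²: -2, -2
Constant second difference = -2.
Extend backward: -6 + 2 = -4;  11 + 4 = 15

15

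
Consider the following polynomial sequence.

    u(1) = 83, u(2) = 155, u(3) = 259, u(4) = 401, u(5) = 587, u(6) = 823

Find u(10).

2387

D1: 72, 104, 142, 186, 236
D2: 32, 38, 44, 50
D3: 6, 6, 6
Third differences constant at 6.
50 + 6 = 56;  236 + 56 = 292;  823 + 292 = 1115
56 + 6 = 62;  292 + 62 = 354;  1115 + 354 = 1469
62 + 6 = 68;  354 + 68 = 422;  1469 + 422 = 1891
68 + 6 = 74;  422 + 74 = 496;  1891 + 496 = 2387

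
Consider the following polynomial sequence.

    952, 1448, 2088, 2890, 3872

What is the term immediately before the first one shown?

D1: 496, 640, 802, 982
D2: 144, 162, 180
D3: 18, 18
The third differences are constant at 18.
Work back: 144 − 18 = 126;  496 − 126 = 370;  952 − 370 = 582

582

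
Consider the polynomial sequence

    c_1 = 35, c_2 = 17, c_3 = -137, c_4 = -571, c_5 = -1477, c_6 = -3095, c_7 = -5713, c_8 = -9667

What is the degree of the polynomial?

4

Δ: -18, -154, -434, -906, -1618, -2618, -3954
Δ²: -136, -280, -472, -712, -1000, -1336
Δ³: -144, -192, -240, -288, -336
Δ⁴: -48, -48, -48, -48
The fourth differences are constant, so the polynomial has degree 4.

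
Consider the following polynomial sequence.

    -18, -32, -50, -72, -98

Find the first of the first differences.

-14

First differences: -14, -18, -22, -26
Second differences: -4, -4, -4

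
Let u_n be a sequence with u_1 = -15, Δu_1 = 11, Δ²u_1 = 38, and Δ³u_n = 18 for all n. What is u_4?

Build the table forward from the leading diagonal:
Third differences: 18  18  18  18
Second differences: 38  56  74  92
First differences: 11  49  105  179
u: -15  -4  45  150

150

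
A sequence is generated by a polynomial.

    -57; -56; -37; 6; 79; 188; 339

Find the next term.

1, 19, 43, 73, 109, 151
18, 24, 30, 36, 42
6, 6, 6, 6
The third differences are constant (6).
42 + 6 = 48;  151 + 48 = 199;  339 + 199 = 538

538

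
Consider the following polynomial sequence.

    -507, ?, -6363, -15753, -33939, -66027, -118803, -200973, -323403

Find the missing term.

Using the last 7 terms:
D1: -9390, -18186, -32088, -52776, -82170, -122430
D2: -8796, -13902, -20688, -29394, -40260
D3: -5106, -6786, -8706, -10866
D4: -1680, -1920, -2160
D5: -240, -240
Constant fifth difference = -240.
Extend backward: -1680 + 240 = -1440;  -5106 + 1440 = -3666;  -8796 + 3666 = -5130;  -9390 + 5130 = -4260;  -6363 + 4260 = -2103

-2103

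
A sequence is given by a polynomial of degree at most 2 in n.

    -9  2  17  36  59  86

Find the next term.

117

D1: 11  15  19  23  27
D2: 4  4  4  4
The second differences are constant (4).
27 + 4 = 31;  86 + 31 = 117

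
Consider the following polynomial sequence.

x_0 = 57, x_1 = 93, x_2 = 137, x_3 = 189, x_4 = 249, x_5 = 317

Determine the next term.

First differences: 36, 44, 52, 60, 68
Second differences: 8, 8, 8, 8
Second differences constant at 8.
68 + 8 = 76;  317 + 76 = 393

393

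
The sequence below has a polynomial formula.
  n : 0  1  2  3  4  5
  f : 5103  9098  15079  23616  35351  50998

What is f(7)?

Δ: 3995, 5981, 8537, 11735, 15647
Δ²: 1986, 2556, 3198, 3912
Δ³: 570, 642, 714
Δ⁴: 72, 72
Fourth differences constant at 72.
714 + 72 = 786;  3912 + 786 = 4698;  15647 + 4698 = 20345;  50998 + 20345 = 71343
786 + 72 = 858;  4698 + 858 = 5556;  20345 + 5556 = 25901;  71343 + 25901 = 97244

97244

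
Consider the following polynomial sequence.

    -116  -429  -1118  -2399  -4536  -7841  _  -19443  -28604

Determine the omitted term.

Using the first 6 terms:
D1: -313, -689, -1281, -2137, -3305
D2: -376, -592, -856, -1168
D3: -216, -264, -312
D4: -48, -48
Constant fourth difference = -48.
Extend forward: -312 − 48 = -360;  -1168 − 360 = -1528;  -3305 − 1528 = -4833;  -7841 − 4833 = -12674

-12674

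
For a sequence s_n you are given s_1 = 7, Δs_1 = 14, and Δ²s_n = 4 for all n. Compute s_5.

87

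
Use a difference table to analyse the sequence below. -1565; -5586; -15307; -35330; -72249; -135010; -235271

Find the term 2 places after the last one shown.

-610645

D1: -4021, -9721, -20023, -36919, -62761, -100261
D2: -5700, -10302, -16896, -25842, -37500
D3: -4602, -6594, -8946, -11658
D4: -1992, -2352, -2712
D5: -360, -360
The fifth differences are constant (-360).
-2712 − 360 = -3072;  -11658 − 3072 = -14730;  -37500 − 14730 = -52230;  -100261 − 52230 = -152491;  -235271 − 152491 = -387762
-3072 − 360 = -3432;  -14730 − 3432 = -18162;  -52230 − 18162 = -70392;  -152491 − 70392 = -222883;  -387762 − 222883 = -610645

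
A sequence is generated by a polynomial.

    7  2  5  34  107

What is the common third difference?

Δ: -5, 3, 29, 73
Δ²: 8, 26, 44
Δ³: 18, 18

18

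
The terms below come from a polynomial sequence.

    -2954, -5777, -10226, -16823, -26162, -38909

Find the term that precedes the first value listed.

-1307

D1: -2823  -4449  -6597  -9339  -12747
D2: -1626  -2148  -2742  -3408
D3: -522  -594  -666
D4: -72  -72
The fourth differences are constant at -72.
Work back: -522 + 72 = -450;  -1626 + 450 = -1176;  -2823 + 1176 = -1647;  -2954 + 1647 = -1307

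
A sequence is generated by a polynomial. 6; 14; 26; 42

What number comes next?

First differences: 8, 12, 16
Second differences: 4, 4
The second differences are constant (4).
16 + 4 = 20;  42 + 20 = 62

62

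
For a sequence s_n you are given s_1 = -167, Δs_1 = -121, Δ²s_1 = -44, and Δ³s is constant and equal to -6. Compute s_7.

Build the table forward from the leading diagonal:
Δ³: -6  -6  -6  -6  -6  -6  -6
Δ²: -44  -50  -56  -62  -68  -74  -80
Δ: -121  -165  -215  -271  -333  -401  -475
s: -167  -288  -453  -668  -939  -1272  -1673

-1673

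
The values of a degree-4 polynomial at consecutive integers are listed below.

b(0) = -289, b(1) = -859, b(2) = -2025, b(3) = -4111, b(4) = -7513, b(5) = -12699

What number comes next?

-20209

-570, -1166, -2086, -3402, -5186
-596, -920, -1316, -1784
-324, -396, -468
-72, -72
Constant fourth difference = -72, so extend:
-468 − 72 = -540;  -1784 − 540 = -2324;  -5186 − 2324 = -7510;  -12699 − 7510 = -20209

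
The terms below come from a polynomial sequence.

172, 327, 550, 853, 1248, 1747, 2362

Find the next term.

3105

Δ: 155  223  303  395  499  615
Δ²: 68  80  92  104  116
Δ³: 12  12  12  12
Third differences constant at 12.
116 + 12 = 128;  615 + 128 = 743;  2362 + 743 = 3105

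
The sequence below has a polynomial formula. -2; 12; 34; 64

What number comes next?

First differences: 14 , 22 , 30
Second differences: 8 , 8
Constant second difference = 8, so extend:
30 + 8 = 38;  64 + 38 = 102

102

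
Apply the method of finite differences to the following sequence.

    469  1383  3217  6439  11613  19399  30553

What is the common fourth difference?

96

Δ: 914, 1834, 3222, 5174, 7786, 11154
Δ²: 920, 1388, 1952, 2612, 3368
Δ³: 468, 564, 660, 756
Δ⁴: 96, 96, 96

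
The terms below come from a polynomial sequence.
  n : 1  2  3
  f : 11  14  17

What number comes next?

First differences: 3  3
Constant first difference = 3, so extend:
17 + 3 = 20

20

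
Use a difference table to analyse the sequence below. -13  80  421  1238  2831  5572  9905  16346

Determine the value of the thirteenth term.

103271

Δ: 93 , 341 , 817 , 1593 , 2741 , 4333 , 6441
Δ²: 248 , 476 , 776 , 1148 , 1592 , 2108
Δ³: 228 , 300 , 372 , 444 , 516
Δ⁴: 72 , 72 , 72 , 72
Fourth differences constant at 72.
516 + 72 = 588;  2108 + 588 = 2696;  6441 + 2696 = 9137;  16346 + 9137 = 25483
588 + 72 = 660;  2696 + 660 = 3356;  9137 + 3356 = 12493;  25483 + 12493 = 37976
660 + 72 = 732;  3356 + 732 = 4088;  12493 + 4088 = 16581;  37976 + 16581 = 54557
732 + 72 = 804;  4088 + 804 = 4892;  16581 + 4892 = 21473;  54557 + 21473 = 76030
804 + 72 = 876;  4892 + 876 = 5768;  21473 + 5768 = 27241;  76030 + 27241 = 103271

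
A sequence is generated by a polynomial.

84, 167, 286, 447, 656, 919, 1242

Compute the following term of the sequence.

D1: 83  119  161  209  263  323
D2: 36  42  48  54  60
D3: 6  6  6  6
Third differences constant at 6.
60 + 6 = 66;  323 + 66 = 389;  1242 + 389 = 1631

1631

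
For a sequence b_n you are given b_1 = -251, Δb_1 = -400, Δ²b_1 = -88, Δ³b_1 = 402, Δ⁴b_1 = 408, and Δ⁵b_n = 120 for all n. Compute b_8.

25971

Build the table forward from the leading diagonal:
D5: 120  120  120  120  120  120  120  120
D4: 408  528  648  768  888  1008  1128  1248
D3: 402  810  1338  1986  2754  3642  4650  5778
D2: -88  314  1124  2462  4448  7202  10844  15494
D1: -400  -488  -174  950  3412  7860  15062  25906
b: -251  -651  -1139  -1313  -363  3049  10909  25971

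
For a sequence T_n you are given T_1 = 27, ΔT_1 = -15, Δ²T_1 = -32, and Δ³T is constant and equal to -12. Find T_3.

-35

Build the table forward from the leading diagonal:
Third differences: -12, -12, -12
Second differences: -32, -44, -56
First differences: -15, -47, -91
T: 27, 12, -35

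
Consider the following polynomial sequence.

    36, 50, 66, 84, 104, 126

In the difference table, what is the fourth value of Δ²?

First differences: 14, 16, 18, 20, 22
Second differences: 2, 2, 2, 2

2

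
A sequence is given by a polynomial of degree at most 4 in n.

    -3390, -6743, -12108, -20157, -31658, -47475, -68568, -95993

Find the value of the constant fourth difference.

-96

D1: -3353, -5365, -8049, -11501, -15817, -21093, -27425
D2: -2012, -2684, -3452, -4316, -5276, -6332
D3: -672, -768, -864, -960, -1056
D4: -96, -96, -96, -96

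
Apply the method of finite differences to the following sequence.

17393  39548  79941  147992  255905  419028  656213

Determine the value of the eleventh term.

Δ: 22155, 40393, 68051, 107913, 163123, 237185
Δ²: 18238, 27658, 39862, 55210, 74062
Δ³: 9420, 12204, 15348, 18852
Δ⁴: 2784, 3144, 3504
Δ⁵: 360, 360
The fifth differences are constant (360).
3504 + 360 = 3864;  18852 + 3864 = 22716;  74062 + 22716 = 96778;  237185 + 96778 = 333963;  656213 + 333963 = 990176
3864 + 360 = 4224;  22716 + 4224 = 26940;  96778 + 26940 = 123718;  333963 + 123718 = 457681;  990176 + 457681 = 1447857
4224 + 360 = 4584;  26940 + 4584 = 31524;  123718 + 31524 = 155242;  457681 + 155242 = 612923;  1447857 + 612923 = 2060780
4584 + 360 = 4944;  31524 + 4944 = 36468;  155242 + 36468 = 191710;  612923 + 191710 = 804633;  2060780 + 804633 = 2865413

2865413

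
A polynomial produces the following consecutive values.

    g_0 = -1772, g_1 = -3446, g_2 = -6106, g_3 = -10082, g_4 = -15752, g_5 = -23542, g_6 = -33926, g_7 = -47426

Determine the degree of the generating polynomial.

4

First differences: -1674, -2660, -3976, -5670, -7790, -10384, -13500
Second differences: -986, -1316, -1694, -2120, -2594, -3116
Third differences: -330, -378, -426, -474, -522
Fourth differences: -48, -48, -48, -48
The fourth differences are constant, so the polynomial has degree 4.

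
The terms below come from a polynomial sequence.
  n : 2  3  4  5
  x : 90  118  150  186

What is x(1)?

28, 32, 36
4, 4
The second differences are constant at 4.
Work back: 28 − 4 = 24;  90 − 24 = 66

66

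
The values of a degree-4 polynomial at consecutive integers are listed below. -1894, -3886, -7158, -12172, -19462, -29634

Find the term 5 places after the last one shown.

-149974

D1: -1992  -3272  -5014  -7290  -10172
D2: -1280  -1742  -2276  -2882
D3: -462  -534  -606
D4: -72  -72
Fourth differences constant at -72.
-606 − 72 = -678;  -2882 − 678 = -3560;  -10172 − 3560 = -13732;  -29634 − 13732 = -43366
-678 − 72 = -750;  -3560 − 750 = -4310;  -13732 − 4310 = -18042;  -43366 − 18042 = -61408
-750 − 72 = -822;  -4310 − 822 = -5132;  -18042 − 5132 = -23174;  -61408 − 23174 = -84582
-822 − 72 = -894;  -5132 − 894 = -6026;  -23174 − 6026 = -29200;  -84582 − 29200 = -113782
-894 − 72 = -966;  -6026 − 966 = -6992;  -29200 − 6992 = -36192;  -113782 − 36192 = -149974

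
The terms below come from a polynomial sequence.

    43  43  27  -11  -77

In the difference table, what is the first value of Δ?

D1: 0, -16, -38, -66
D2: -16, -22, -28
D3: -6, -6

0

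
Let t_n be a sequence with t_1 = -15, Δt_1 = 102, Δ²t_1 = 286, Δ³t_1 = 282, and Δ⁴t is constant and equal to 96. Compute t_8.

19935

Build the table forward from the leading diagonal:
Δ⁴: 96, 96, 96, 96, 96, 96, 96, 96
Δ³: 282, 378, 474, 570, 666, 762, 858, 954
Δ²: 286, 568, 946, 1420, 1990, 2656, 3418, 4276
Δ: 102, 388, 956, 1902, 3322, 5312, 7968, 11386
t: -15, 87, 475, 1431, 3333, 6655, 11967, 19935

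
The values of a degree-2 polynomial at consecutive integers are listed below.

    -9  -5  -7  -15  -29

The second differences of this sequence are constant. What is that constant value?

Δ: 4, -2, -8, -14
Δ²: -6, -6, -6

-6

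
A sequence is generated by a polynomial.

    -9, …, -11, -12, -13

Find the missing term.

-10

Using the last 3 terms:
Δ: -1, -1
Constant first difference = -1.
Extend backward: -11 + 1 = -10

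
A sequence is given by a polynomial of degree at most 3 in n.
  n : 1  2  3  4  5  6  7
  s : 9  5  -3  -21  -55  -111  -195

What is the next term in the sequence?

First differences: -4 , -8 , -18 , -34 , -56 , -84
Second differences: -4 , -10 , -16 , -22 , -28
Third differences: -6 , -6 , -6 , -6
Third differences constant at -6.
-28 − 6 = -34;  -84 − 34 = -118;  -195 − 118 = -313

-313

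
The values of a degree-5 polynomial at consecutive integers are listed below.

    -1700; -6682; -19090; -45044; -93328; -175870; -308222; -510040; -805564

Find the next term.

-1224098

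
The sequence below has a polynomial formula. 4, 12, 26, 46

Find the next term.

8  14  20
6  6
Constant second difference = 6, so extend:
20 + 6 = 26;  46 + 26 = 72

72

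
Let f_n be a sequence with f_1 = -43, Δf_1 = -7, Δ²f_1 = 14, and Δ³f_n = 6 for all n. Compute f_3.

Build the table forward from the leading diagonal:
Δ³: 6  6  6
Δ²: 14  20  26
Δ: -7  7  27
f: -43  -50  -43

-43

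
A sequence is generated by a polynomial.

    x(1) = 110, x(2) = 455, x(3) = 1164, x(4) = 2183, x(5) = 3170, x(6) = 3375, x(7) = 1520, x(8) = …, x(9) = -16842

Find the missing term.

Using the first 7 terms:
Δ: 345  709  1019  987  205  -1855
Δ²: 364  310  -32  -782  -2060
Δ³: -54  -342  -750  -1278
Δ⁴: -288  -408  -528
Δ⁵: -120  -120
Constant fifth difference = -120.
Extend forward: -528 − 120 = -648;  -1278 − 648 = -1926;  -2060 − 1926 = -3986;  -1855 − 3986 = -5841;  1520 − 5841 = -4321

-4321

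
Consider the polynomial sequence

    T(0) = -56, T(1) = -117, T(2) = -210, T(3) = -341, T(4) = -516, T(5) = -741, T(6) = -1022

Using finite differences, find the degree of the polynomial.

3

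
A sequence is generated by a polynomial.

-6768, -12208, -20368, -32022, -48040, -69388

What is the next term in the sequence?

-97128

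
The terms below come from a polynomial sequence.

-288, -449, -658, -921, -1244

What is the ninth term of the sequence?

-3256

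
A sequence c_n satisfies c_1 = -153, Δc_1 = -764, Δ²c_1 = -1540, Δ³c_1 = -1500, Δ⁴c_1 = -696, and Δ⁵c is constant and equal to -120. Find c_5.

Build the table forward from the leading diagonal:
D5: -120  -120  -120  -120  -120
D4: -696  -816  -936  -1056  -1176
D3: -1500  -2196  -3012  -3948  -5004
D2: -1540  -3040  -5236  -8248  -12196
D1: -764  -2304  -5344  -10580  -18828
c: -153  -917  -3221  -8565  -19145

-19145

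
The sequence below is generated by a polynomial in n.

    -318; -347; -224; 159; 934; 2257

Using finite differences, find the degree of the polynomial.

4

-29, 123, 383, 775, 1323
152, 260, 392, 548
108, 132, 156
24, 24
The fourth differences are constant, so the polynomial has degree 4.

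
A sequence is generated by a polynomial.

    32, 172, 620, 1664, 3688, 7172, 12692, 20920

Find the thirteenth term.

132920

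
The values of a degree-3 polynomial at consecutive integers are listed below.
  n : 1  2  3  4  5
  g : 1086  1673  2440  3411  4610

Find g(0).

Δ: 587  767  971  1199
Δ²: 180  204  228
Δ³: 24  24
The third differences are constant at 24.
Work back: 180 − 24 = 156;  587 − 156 = 431;  1086 − 431 = 655

655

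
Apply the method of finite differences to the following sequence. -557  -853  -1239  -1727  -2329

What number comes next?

-296  -386  -488  -602
-90  -102  -114
-12  -12
Constant third difference = -12, so extend:
-114 − 12 = -126;  -602 − 126 = -728;  -2329 − 728 = -3057

-3057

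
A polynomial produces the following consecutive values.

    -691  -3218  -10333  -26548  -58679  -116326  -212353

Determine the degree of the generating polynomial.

-2527, -7115, -16215, -32131, -57647, -96027
-4588, -9100, -15916, -25516, -38380
-4512, -6816, -9600, -12864
-2304, -2784, -3264
-480, -480
The fifth differences are constant, so the polynomial has degree 5.

5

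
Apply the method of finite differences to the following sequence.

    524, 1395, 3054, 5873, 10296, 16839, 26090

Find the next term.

38709

D1: 871 , 1659 , 2819 , 4423 , 6543 , 9251
D2: 788 , 1160 , 1604 , 2120 , 2708
D3: 372 , 444 , 516 , 588
D4: 72 , 72 , 72
Constant fourth difference = 72, so extend:
588 + 72 = 660;  2708 + 660 = 3368;  9251 + 3368 = 12619;  26090 + 12619 = 38709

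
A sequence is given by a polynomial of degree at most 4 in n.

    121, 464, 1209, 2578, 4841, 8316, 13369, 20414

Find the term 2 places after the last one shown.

42376

Δ: 343 , 745 , 1369 , 2263 , 3475 , 5053 , 7045
Δ²: 402 , 624 , 894 , 1212 , 1578 , 1992
Δ³: 222 , 270 , 318 , 366 , 414
Δ⁴: 48 , 48 , 48 , 48
Fourth differences constant at 48.
414 + 48 = 462;  1992 + 462 = 2454;  7045 + 2454 = 9499;  20414 + 9499 = 29913
462 + 48 = 510;  2454 + 510 = 2964;  9499 + 2964 = 12463;  29913 + 12463 = 42376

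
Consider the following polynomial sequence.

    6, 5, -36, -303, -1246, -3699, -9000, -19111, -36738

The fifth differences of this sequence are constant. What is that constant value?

D1: -1, -41, -267, -943, -2453, -5301, -10111, -17627
D2: -40, -226, -676, -1510, -2848, -4810, -7516
D3: -186, -450, -834, -1338, -1962, -2706
D4: -264, -384, -504, -624, -744
D5: -120, -120, -120, -120

-120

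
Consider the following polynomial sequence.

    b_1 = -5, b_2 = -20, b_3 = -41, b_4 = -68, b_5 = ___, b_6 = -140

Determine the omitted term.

Using the first 4 terms:
D1: -15, -21, -27
D2: -6, -6
Constant second difference = -6.
Extend forward: -27 − 6 = -33;  -68 − 33 = -101

-101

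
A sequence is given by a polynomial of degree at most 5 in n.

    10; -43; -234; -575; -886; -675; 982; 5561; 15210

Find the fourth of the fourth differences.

552

D1: -53, -191, -341, -311, 211, 1657, 4579, 9649
D2: -138, -150, 30, 522, 1446, 2922, 5070
D3: -12, 180, 492, 924, 1476, 2148
D4: 192, 312, 432, 552, 672
D5: 120, 120, 120, 120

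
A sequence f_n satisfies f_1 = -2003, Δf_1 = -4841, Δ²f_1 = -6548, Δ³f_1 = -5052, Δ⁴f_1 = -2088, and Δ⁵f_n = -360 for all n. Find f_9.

Build the table forward from the leading diagonal:
D5: -360  -360  -360  -360  -360  -360  -360  -360  -360
D4: -2088  -2448  -2808  -3168  -3528  -3888  -4248  -4608  -4968
D3: -5052  -7140  -9588  -12396  -15564  -19092  -22980  -27228  -31836
D2: -6548  -11600  -18740  -28328  -40724  -56288  -75380  -98360  -125588
D1: -4841  -11389  -22989  -41729  -70057  -110781  -167069  -242449  -340809
f: -2003  -6844  -18233  -41222  -82951  -153008  -263789  -430858  -673307

-673307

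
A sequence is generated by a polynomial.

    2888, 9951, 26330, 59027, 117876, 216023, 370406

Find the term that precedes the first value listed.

491

First differences: 7063  16379  32697  58849  98147  154383
Second differences: 9316  16318  26152  39298  56236
Third differences: 7002  9834  13146  16938
Fourth differences: 2832  3312  3792
Fifth differences: 480  480
The fifth differences are constant at 480.
Work back: 2832 − 480 = 2352;  7002 − 2352 = 4650;  9316 − 4650 = 4666;  7063 − 4666 = 2397;  2888 − 2397 = 491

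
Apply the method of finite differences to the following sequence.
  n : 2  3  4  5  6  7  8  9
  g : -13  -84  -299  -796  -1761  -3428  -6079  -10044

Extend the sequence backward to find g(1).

4

Δ: -71, -215, -497, -965, -1667, -2651, -3965
Δ²: -144, -282, -468, -702, -984, -1314
Δ³: -138, -186, -234, -282, -330
Δ⁴: -48, -48, -48, -48
The fourth differences are constant at -48.
Work back: -138 + 48 = -90;  -144 + 90 = -54;  -71 + 54 = -17;  -13 + 17 = 4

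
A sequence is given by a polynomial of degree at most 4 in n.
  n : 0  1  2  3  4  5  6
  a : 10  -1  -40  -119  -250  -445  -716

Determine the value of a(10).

-2800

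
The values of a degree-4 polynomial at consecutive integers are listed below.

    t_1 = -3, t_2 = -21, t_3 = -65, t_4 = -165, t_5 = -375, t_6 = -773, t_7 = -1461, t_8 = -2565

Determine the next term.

First differences: -18 , -44 , -100 , -210 , -398 , -688 , -1104
Second differences: -26 , -56 , -110 , -188 , -290 , -416
Third differences: -30 , -54 , -78 , -102 , -126
Fourth differences: -24 , -24 , -24 , -24
The fourth differences are constant (-24).
-126 − 24 = -150;  -416 − 150 = -566;  -1104 − 566 = -1670;  -2565 − 1670 = -4235

-4235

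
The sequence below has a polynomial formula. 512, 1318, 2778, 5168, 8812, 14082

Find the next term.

D1: 806  1460  2390  3644  5270
D2: 654  930  1254  1626
D3: 276  324  372
D4: 48  48
The fourth differences are constant (48).
372 + 48 = 420;  1626 + 420 = 2046;  5270 + 2046 = 7316;  14082 + 7316 = 21398

21398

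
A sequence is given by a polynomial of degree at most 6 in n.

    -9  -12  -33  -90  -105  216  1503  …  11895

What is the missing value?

4842

Using the first 7 terms:
D1: -3  -21  -57  -15  321  1287
D2: -18  -36  42  336  966
D3: -18  78  294  630
D4: 96  216  336
D5: 120  120
Constant fifth difference = 120.
Extend forward: 336 + 120 = 456;  630 + 456 = 1086;  966 + 1086 = 2052;  1287 + 2052 = 3339;  1503 + 3339 = 4842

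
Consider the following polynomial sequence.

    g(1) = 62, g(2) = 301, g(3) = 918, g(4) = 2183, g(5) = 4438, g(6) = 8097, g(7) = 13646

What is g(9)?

32718

Δ: 239  617  1265  2255  3659  5549
Δ²: 378  648  990  1404  1890
Δ³: 270  342  414  486
Δ⁴: 72  72  72
The fourth differences are constant (72).
486 + 72 = 558;  1890 + 558 = 2448;  5549 + 2448 = 7997;  13646 + 7997 = 21643
558 + 72 = 630;  2448 + 630 = 3078;  7997 + 3078 = 11075;  21643 + 11075 = 32718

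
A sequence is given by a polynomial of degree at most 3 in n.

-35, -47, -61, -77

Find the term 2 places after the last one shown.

Δ: -12 , -14 , -16
Δ²: -2 , -2
The second differences are constant (-2).
-16 − 2 = -18;  -77 − 18 = -95
-18 − 2 = -20;  -95 − 20 = -115

-115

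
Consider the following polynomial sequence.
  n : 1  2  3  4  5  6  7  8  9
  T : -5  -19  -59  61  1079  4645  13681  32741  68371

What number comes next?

129469

D1: -14  -40  120  1018  3566  9036  19060  35630
D2: -26  160  898  2548  5470  10024  16570
D3: 186  738  1650  2922  4554  6546
D4: 552  912  1272  1632  1992
D5: 360  360  360  360
Constant fifth difference = 360, so extend:
1992 + 360 = 2352;  6546 + 2352 = 8898;  16570 + 8898 = 25468;  35630 + 25468 = 61098;  68371 + 61098 = 129469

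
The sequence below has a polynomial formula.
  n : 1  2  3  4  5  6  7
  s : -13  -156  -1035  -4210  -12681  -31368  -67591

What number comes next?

-131550

First differences: -143, -879, -3175, -8471, -18687, -36223
Second differences: -736, -2296, -5296, -10216, -17536
Third differences: -1560, -3000, -4920, -7320
Fourth differences: -1440, -1920, -2400
Fifth differences: -480, -480
Constant fifth difference = -480, so extend:
-2400 − 480 = -2880;  -7320 − 2880 = -10200;  -17536 − 10200 = -27736;  -36223 − 27736 = -63959;  -67591 − 63959 = -131550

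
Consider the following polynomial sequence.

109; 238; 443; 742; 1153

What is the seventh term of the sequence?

2383

First differences: 129  205  299  411
Second differences: 76  94  112
Third differences: 18  18
The third differences are constant (18).
112 + 18 = 130;  411 + 130 = 541;  1153 + 541 = 1694
130 + 18 = 148;  541 + 148 = 689;  1694 + 689 = 2383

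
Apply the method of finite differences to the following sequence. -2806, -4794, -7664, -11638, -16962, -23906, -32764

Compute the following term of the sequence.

-43854

D1: -1988, -2870, -3974, -5324, -6944, -8858
D2: -882, -1104, -1350, -1620, -1914
D3: -222, -246, -270, -294
D4: -24, -24, -24
The fourth differences are constant (-24).
-294 − 24 = -318;  -1914 − 318 = -2232;  -8858 − 2232 = -11090;  -32764 − 11090 = -43854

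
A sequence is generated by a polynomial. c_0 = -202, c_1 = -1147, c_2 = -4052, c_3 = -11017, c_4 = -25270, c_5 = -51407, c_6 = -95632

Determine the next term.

-165997

First differences: -945  -2905  -6965  -14253  -26137  -44225
Second differences: -1960  -4060  -7288  -11884  -18088
Third differences: -2100  -3228  -4596  -6204
Fourth differences: -1128  -1368  -1608
Fifth differences: -240  -240
Constant fifth difference = -240, so extend:
-1608 − 240 = -1848;  -6204 − 1848 = -8052;  -18088 − 8052 = -26140;  -44225 − 26140 = -70365;  -95632 − 70365 = -165997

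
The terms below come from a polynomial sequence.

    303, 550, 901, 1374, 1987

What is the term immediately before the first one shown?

First differences: 247, 351, 473, 613
Second differences: 104, 122, 140
Third differences: 18, 18
The third differences are constant at 18.
Work back: 104 − 18 = 86;  247 − 86 = 161;  303 − 161 = 142

142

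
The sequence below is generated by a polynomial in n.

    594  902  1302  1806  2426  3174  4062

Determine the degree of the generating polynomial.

3

First differences: 308, 400, 504, 620, 748, 888
Second differences: 92, 104, 116, 128, 140
Third differences: 12, 12, 12, 12
The third differences are constant, so the polynomial has degree 3.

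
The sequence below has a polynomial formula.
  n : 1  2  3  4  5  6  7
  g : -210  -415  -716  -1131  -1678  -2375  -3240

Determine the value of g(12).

-10715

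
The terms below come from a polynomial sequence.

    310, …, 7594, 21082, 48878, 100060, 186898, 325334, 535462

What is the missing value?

Using the last 7 terms:
Δ: 13488, 27796, 51182, 86838, 138436, 210128
Δ²: 14308, 23386, 35656, 51598, 71692
Δ³: 9078, 12270, 15942, 20094
Δ⁴: 3192, 3672, 4152
Δ⁵: 480, 480
Constant fifth difference = 480.
Extend backward: 3192 − 480 = 2712;  9078 − 2712 = 6366;  14308 − 6366 = 7942;  13488 − 7942 = 5546;  7594 − 5546 = 2048

2048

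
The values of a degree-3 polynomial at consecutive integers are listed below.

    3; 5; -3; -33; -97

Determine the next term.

-207

Δ: 2, -8, -30, -64
Δ²: -10, -22, -34
Δ³: -12, -12
The third differences are constant (-12).
-34 − 12 = -46;  -64 − 46 = -110;  -97 − 110 = -207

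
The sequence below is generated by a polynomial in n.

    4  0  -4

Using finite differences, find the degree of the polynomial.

-4, -4
The first differences are constant, so the polynomial has degree 1.

1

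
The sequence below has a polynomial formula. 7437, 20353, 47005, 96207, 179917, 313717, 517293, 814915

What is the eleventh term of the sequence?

D1: 12916  26652  49202  83710  133800  203576  297622
D2: 13736  22550  34508  50090  69776  94046
D3: 8814  11958  15582  19686  24270
D4: 3144  3624  4104  4584
D5: 480  480  480
The fifth differences are constant (480).
4584 + 480 = 5064;  24270 + 5064 = 29334;  94046 + 29334 = 123380;  297622 + 123380 = 421002;  814915 + 421002 = 1235917
5064 + 480 = 5544;  29334 + 5544 = 34878;  123380 + 34878 = 158258;  421002 + 158258 = 579260;  1235917 + 579260 = 1815177
5544 + 480 = 6024;  34878 + 6024 = 40902;  158258 + 40902 = 199160;  579260 + 199160 = 778420;  1815177 + 778420 = 2593597

2593597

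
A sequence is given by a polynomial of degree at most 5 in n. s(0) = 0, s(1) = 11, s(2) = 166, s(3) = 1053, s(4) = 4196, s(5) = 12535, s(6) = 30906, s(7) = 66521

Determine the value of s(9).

First differences: 11, 155, 887, 3143, 8339, 18371, 35615
Second differences: 144, 732, 2256, 5196, 10032, 17244
Third differences: 588, 1524, 2940, 4836, 7212
Fourth differences: 936, 1416, 1896, 2376
Fifth differences: 480, 480, 480
The fifth differences are constant (480).
2376 + 480 = 2856;  7212 + 2856 = 10068;  17244 + 10068 = 27312;  35615 + 27312 = 62927;  66521 + 62927 = 129448
2856 + 480 = 3336;  10068 + 3336 = 13404;  27312 + 13404 = 40716;  62927 + 40716 = 103643;  129448 + 103643 = 233091

233091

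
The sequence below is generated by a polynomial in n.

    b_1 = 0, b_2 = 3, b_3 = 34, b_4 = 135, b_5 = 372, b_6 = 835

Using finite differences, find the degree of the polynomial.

Δ: 3, 31, 101, 237, 463
Δ²: 28, 70, 136, 226
Δ³: 42, 66, 90
Δ⁴: 24, 24
The fourth differences are constant, so the polynomial has degree 4.

4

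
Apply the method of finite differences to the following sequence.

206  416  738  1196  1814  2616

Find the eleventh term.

D1: 210  322  458  618  802
D2: 112  136  160  184
D3: 24  24  24
Third differences constant at 24.
184 + 24 = 208;  802 + 208 = 1010;  2616 + 1010 = 3626
208 + 24 = 232;  1010 + 232 = 1242;  3626 + 1242 = 4868
232 + 24 = 256;  1242 + 256 = 1498;  4868 + 1498 = 6366
256 + 24 = 280;  1498 + 280 = 1778;  6366 + 1778 = 8144
280 + 24 = 304;  1778 + 304 = 2082;  8144 + 2082 = 10226

10226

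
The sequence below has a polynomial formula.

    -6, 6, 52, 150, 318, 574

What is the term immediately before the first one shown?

-2

D1: 12, 46, 98, 168, 256
D2: 34, 52, 70, 88
D3: 18, 18, 18
The third differences are constant at 18.
Work back: 34 − 18 = 16;  12 − 16 = -4;  -6 + 4 = -2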